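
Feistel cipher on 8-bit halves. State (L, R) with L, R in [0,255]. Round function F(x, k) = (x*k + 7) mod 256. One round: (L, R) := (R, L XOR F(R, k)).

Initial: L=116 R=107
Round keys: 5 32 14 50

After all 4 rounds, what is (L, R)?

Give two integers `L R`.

Round 1 (k=5): L=107 R=106
Round 2 (k=32): L=106 R=44
Round 3 (k=14): L=44 R=5
Round 4 (k=50): L=5 R=45

Answer: 5 45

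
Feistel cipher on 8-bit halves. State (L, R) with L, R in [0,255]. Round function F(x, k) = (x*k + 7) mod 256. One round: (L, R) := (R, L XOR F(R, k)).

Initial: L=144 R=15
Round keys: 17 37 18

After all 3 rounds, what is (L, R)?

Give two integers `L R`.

Answer: 186 141

Derivation:
Round 1 (k=17): L=15 R=150
Round 2 (k=37): L=150 R=186
Round 3 (k=18): L=186 R=141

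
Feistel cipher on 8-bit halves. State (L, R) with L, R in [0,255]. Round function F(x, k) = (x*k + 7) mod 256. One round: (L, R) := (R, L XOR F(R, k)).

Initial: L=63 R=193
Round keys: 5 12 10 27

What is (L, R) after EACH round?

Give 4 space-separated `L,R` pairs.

Answer: 193,243 243,170 170,88 88,229

Derivation:
Round 1 (k=5): L=193 R=243
Round 2 (k=12): L=243 R=170
Round 3 (k=10): L=170 R=88
Round 4 (k=27): L=88 R=229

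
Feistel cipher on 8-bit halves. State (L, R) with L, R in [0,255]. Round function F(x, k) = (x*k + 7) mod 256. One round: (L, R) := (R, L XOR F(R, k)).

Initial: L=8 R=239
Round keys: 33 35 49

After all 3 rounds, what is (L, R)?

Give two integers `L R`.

Round 1 (k=33): L=239 R=222
Round 2 (k=35): L=222 R=142
Round 3 (k=49): L=142 R=235

Answer: 142 235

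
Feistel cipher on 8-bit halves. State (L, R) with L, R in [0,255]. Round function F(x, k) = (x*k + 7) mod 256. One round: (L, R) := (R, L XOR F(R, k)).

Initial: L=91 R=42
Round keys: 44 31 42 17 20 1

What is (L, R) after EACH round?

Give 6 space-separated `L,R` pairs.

Answer: 42,100 100,9 9,229 229,53 53,206 206,224

Derivation:
Round 1 (k=44): L=42 R=100
Round 2 (k=31): L=100 R=9
Round 3 (k=42): L=9 R=229
Round 4 (k=17): L=229 R=53
Round 5 (k=20): L=53 R=206
Round 6 (k=1): L=206 R=224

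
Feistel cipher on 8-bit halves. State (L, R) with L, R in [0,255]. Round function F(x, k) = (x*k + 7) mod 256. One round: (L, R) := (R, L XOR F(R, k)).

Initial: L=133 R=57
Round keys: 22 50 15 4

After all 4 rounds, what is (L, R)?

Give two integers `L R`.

Answer: 17 37

Derivation:
Round 1 (k=22): L=57 R=104
Round 2 (k=50): L=104 R=110
Round 3 (k=15): L=110 R=17
Round 4 (k=4): L=17 R=37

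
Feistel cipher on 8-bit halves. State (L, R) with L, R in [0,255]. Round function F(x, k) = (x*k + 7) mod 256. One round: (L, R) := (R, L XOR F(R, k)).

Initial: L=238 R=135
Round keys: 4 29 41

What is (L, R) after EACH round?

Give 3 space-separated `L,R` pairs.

Round 1 (k=4): L=135 R=205
Round 2 (k=29): L=205 R=199
Round 3 (k=41): L=199 R=43

Answer: 135,205 205,199 199,43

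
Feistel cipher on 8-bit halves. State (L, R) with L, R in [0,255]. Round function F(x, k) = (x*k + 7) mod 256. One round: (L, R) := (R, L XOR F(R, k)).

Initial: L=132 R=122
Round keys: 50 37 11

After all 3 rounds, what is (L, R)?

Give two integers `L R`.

Round 1 (k=50): L=122 R=95
Round 2 (k=37): L=95 R=184
Round 3 (k=11): L=184 R=176

Answer: 184 176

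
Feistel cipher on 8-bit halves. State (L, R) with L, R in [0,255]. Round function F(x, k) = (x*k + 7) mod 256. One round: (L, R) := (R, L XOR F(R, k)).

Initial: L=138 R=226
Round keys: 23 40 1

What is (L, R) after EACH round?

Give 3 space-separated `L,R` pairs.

Round 1 (k=23): L=226 R=223
Round 2 (k=40): L=223 R=61
Round 3 (k=1): L=61 R=155

Answer: 226,223 223,61 61,155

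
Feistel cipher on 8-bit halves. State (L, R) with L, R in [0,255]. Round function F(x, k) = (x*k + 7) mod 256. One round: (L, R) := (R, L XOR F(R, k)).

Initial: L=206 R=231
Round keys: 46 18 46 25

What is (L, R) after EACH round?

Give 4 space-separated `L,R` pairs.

Answer: 231,71 71,226 226,228 228,169

Derivation:
Round 1 (k=46): L=231 R=71
Round 2 (k=18): L=71 R=226
Round 3 (k=46): L=226 R=228
Round 4 (k=25): L=228 R=169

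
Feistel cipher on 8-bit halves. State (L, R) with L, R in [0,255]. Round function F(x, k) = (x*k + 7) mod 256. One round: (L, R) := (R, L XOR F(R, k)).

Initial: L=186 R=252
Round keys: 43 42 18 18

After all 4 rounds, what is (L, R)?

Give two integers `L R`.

Answer: 16 42

Derivation:
Round 1 (k=43): L=252 R=225
Round 2 (k=42): L=225 R=13
Round 3 (k=18): L=13 R=16
Round 4 (k=18): L=16 R=42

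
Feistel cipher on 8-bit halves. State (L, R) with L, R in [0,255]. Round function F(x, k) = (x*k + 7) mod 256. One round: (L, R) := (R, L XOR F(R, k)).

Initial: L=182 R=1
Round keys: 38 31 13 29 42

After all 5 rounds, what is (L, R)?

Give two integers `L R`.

Answer: 107 126

Derivation:
Round 1 (k=38): L=1 R=155
Round 2 (k=31): L=155 R=205
Round 3 (k=13): L=205 R=235
Round 4 (k=29): L=235 R=107
Round 5 (k=42): L=107 R=126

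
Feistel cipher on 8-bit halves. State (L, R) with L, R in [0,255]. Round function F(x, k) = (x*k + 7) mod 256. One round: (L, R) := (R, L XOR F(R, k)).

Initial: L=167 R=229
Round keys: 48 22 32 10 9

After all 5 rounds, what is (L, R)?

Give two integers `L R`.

Answer: 239 121

Derivation:
Round 1 (k=48): L=229 R=80
Round 2 (k=22): L=80 R=2
Round 3 (k=32): L=2 R=23
Round 4 (k=10): L=23 R=239
Round 5 (k=9): L=239 R=121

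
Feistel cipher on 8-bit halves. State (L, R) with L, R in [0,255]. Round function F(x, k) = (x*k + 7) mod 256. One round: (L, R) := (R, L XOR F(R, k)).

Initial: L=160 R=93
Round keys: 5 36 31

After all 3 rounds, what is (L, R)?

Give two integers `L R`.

Round 1 (k=5): L=93 R=120
Round 2 (k=36): L=120 R=186
Round 3 (k=31): L=186 R=245

Answer: 186 245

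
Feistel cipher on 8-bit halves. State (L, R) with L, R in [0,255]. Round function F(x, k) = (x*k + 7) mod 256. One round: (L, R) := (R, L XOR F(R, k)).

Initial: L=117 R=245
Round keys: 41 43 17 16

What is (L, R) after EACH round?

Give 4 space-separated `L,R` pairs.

Answer: 245,49 49,183 183,31 31,64

Derivation:
Round 1 (k=41): L=245 R=49
Round 2 (k=43): L=49 R=183
Round 3 (k=17): L=183 R=31
Round 4 (k=16): L=31 R=64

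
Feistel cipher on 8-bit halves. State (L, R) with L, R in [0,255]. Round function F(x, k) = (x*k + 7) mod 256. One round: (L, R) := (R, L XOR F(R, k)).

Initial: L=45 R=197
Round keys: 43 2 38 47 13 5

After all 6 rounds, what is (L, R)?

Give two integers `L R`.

Round 1 (k=43): L=197 R=51
Round 2 (k=2): L=51 R=168
Round 3 (k=38): L=168 R=196
Round 4 (k=47): L=196 R=171
Round 5 (k=13): L=171 R=114
Round 6 (k=5): L=114 R=234

Answer: 114 234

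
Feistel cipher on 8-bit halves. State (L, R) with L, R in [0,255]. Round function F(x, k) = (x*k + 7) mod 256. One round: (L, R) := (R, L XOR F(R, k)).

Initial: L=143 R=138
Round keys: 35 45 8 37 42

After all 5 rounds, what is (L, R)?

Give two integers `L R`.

Round 1 (k=35): L=138 R=106
Round 2 (k=45): L=106 R=35
Round 3 (k=8): L=35 R=117
Round 4 (k=37): L=117 R=211
Round 5 (k=42): L=211 R=208

Answer: 211 208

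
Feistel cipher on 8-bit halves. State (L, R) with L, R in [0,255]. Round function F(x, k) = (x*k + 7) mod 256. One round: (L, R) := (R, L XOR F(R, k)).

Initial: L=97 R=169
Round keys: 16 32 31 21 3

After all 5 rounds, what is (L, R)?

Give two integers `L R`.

Round 1 (k=16): L=169 R=246
Round 2 (k=32): L=246 R=110
Round 3 (k=31): L=110 R=175
Round 4 (k=21): L=175 R=12
Round 5 (k=3): L=12 R=132

Answer: 12 132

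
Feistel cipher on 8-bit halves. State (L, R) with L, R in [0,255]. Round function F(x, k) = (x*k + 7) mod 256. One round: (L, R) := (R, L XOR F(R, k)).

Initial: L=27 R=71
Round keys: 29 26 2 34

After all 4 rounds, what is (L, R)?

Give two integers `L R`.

Answer: 122 141

Derivation:
Round 1 (k=29): L=71 R=9
Round 2 (k=26): L=9 R=182
Round 3 (k=2): L=182 R=122
Round 4 (k=34): L=122 R=141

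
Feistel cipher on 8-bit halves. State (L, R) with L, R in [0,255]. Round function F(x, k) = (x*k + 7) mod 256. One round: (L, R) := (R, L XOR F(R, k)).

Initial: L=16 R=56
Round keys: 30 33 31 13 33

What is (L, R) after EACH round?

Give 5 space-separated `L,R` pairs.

Answer: 56,135 135,86 86,246 246,211 211,204

Derivation:
Round 1 (k=30): L=56 R=135
Round 2 (k=33): L=135 R=86
Round 3 (k=31): L=86 R=246
Round 4 (k=13): L=246 R=211
Round 5 (k=33): L=211 R=204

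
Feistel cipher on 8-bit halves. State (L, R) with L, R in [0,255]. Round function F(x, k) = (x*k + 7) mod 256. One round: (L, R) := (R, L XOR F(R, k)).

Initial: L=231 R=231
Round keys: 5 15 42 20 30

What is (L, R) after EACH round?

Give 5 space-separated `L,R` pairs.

Answer: 231,109 109,141 141,68 68,218 218,215

Derivation:
Round 1 (k=5): L=231 R=109
Round 2 (k=15): L=109 R=141
Round 3 (k=42): L=141 R=68
Round 4 (k=20): L=68 R=218
Round 5 (k=30): L=218 R=215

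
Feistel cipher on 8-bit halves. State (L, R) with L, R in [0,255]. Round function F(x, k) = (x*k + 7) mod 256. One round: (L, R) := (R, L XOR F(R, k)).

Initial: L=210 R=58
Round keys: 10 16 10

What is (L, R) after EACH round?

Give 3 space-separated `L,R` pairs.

Answer: 58,153 153,173 173,80

Derivation:
Round 1 (k=10): L=58 R=153
Round 2 (k=16): L=153 R=173
Round 3 (k=10): L=173 R=80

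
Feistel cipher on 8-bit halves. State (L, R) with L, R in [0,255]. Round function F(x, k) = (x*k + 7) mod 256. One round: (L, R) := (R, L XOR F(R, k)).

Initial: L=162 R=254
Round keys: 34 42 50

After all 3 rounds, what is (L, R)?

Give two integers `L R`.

Answer: 15 148

Derivation:
Round 1 (k=34): L=254 R=97
Round 2 (k=42): L=97 R=15
Round 3 (k=50): L=15 R=148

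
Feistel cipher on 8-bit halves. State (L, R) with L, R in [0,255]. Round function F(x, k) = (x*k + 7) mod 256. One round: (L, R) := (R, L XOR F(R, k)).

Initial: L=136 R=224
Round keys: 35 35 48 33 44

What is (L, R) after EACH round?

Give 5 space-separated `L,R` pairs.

Round 1 (k=35): L=224 R=47
Round 2 (k=35): L=47 R=148
Round 3 (k=48): L=148 R=232
Round 4 (k=33): L=232 R=123
Round 5 (k=44): L=123 R=195

Answer: 224,47 47,148 148,232 232,123 123,195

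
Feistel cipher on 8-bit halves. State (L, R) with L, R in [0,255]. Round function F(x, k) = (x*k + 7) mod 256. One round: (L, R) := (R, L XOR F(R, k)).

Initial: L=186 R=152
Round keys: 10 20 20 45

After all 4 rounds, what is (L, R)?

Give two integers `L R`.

Answer: 206 174

Derivation:
Round 1 (k=10): L=152 R=77
Round 2 (k=20): L=77 R=147
Round 3 (k=20): L=147 R=206
Round 4 (k=45): L=206 R=174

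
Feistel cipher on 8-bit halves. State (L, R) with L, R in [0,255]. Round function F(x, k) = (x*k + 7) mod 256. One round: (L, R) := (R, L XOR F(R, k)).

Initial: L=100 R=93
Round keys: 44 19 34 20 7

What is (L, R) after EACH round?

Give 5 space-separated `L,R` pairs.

Round 1 (k=44): L=93 R=103
Round 2 (k=19): L=103 R=241
Round 3 (k=34): L=241 R=110
Round 4 (k=20): L=110 R=110
Round 5 (k=7): L=110 R=103

Answer: 93,103 103,241 241,110 110,110 110,103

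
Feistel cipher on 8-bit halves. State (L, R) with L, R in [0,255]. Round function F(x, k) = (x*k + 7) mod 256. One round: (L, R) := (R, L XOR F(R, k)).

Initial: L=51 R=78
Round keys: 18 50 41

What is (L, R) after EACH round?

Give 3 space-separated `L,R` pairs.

Answer: 78,176 176,41 41,40

Derivation:
Round 1 (k=18): L=78 R=176
Round 2 (k=50): L=176 R=41
Round 3 (k=41): L=41 R=40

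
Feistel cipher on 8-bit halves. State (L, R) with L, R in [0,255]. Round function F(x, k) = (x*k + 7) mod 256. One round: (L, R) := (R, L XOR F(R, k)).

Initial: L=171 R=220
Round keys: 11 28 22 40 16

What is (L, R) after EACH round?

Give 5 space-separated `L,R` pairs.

Round 1 (k=11): L=220 R=208
Round 2 (k=28): L=208 R=27
Round 3 (k=22): L=27 R=137
Round 4 (k=40): L=137 R=116
Round 5 (k=16): L=116 R=206

Answer: 220,208 208,27 27,137 137,116 116,206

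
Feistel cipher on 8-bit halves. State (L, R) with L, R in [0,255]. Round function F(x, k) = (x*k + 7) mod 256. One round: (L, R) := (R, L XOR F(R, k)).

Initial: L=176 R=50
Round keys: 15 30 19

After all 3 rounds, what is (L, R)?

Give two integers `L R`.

Answer: 47 193

Derivation:
Round 1 (k=15): L=50 R=69
Round 2 (k=30): L=69 R=47
Round 3 (k=19): L=47 R=193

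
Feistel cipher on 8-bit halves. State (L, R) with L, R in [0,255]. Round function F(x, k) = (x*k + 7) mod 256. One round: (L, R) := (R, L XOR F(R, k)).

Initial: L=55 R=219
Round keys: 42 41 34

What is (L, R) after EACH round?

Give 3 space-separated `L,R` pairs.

Answer: 219,194 194,194 194,9

Derivation:
Round 1 (k=42): L=219 R=194
Round 2 (k=41): L=194 R=194
Round 3 (k=34): L=194 R=9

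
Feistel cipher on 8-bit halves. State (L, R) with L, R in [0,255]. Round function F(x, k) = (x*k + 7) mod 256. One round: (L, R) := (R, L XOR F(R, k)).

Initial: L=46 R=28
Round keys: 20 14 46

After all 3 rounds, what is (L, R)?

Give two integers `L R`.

Round 1 (k=20): L=28 R=25
Round 2 (k=14): L=25 R=121
Round 3 (k=46): L=121 R=220

Answer: 121 220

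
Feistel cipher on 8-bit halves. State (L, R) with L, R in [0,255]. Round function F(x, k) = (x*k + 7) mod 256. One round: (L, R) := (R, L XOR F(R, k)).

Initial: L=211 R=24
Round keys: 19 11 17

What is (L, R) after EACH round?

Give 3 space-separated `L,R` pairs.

Answer: 24,28 28,35 35,70

Derivation:
Round 1 (k=19): L=24 R=28
Round 2 (k=11): L=28 R=35
Round 3 (k=17): L=35 R=70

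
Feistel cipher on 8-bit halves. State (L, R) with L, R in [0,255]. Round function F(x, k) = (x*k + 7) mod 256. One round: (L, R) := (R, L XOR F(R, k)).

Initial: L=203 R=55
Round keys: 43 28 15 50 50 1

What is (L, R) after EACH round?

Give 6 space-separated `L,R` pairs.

Round 1 (k=43): L=55 R=143
Round 2 (k=28): L=143 R=156
Round 3 (k=15): L=156 R=164
Round 4 (k=50): L=164 R=147
Round 5 (k=50): L=147 R=25
Round 6 (k=1): L=25 R=179

Answer: 55,143 143,156 156,164 164,147 147,25 25,179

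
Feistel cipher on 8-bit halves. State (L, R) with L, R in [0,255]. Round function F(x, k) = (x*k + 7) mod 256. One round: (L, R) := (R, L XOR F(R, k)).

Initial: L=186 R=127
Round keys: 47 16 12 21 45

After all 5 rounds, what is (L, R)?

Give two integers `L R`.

Round 1 (k=47): L=127 R=226
Round 2 (k=16): L=226 R=88
Round 3 (k=12): L=88 R=197
Round 4 (k=21): L=197 R=104
Round 5 (k=45): L=104 R=138

Answer: 104 138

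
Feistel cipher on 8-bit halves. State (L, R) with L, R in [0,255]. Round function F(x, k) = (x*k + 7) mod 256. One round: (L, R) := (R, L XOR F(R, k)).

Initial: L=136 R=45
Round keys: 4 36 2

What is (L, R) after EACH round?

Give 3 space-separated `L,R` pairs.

Round 1 (k=4): L=45 R=51
Round 2 (k=36): L=51 R=30
Round 3 (k=2): L=30 R=112

Answer: 45,51 51,30 30,112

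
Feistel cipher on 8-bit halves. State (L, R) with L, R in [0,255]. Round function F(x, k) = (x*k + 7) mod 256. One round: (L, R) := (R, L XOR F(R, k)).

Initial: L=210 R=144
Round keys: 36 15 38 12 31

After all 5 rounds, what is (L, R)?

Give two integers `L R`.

Round 1 (k=36): L=144 R=149
Round 2 (k=15): L=149 R=82
Round 3 (k=38): L=82 R=166
Round 4 (k=12): L=166 R=157
Round 5 (k=31): L=157 R=172

Answer: 157 172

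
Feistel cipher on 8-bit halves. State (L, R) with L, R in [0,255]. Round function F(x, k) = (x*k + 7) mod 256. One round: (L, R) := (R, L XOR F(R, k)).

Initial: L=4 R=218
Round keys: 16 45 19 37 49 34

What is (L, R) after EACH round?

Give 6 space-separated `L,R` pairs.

Round 1 (k=16): L=218 R=163
Round 2 (k=45): L=163 R=116
Round 3 (k=19): L=116 R=0
Round 4 (k=37): L=0 R=115
Round 5 (k=49): L=115 R=10
Round 6 (k=34): L=10 R=40

Answer: 218,163 163,116 116,0 0,115 115,10 10,40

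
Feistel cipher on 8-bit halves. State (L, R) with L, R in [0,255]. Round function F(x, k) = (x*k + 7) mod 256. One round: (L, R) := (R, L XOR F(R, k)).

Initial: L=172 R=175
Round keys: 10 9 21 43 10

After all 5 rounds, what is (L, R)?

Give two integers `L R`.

Round 1 (k=10): L=175 R=113
Round 2 (k=9): L=113 R=175
Round 3 (k=21): L=175 R=19
Round 4 (k=43): L=19 R=151
Round 5 (k=10): L=151 R=254

Answer: 151 254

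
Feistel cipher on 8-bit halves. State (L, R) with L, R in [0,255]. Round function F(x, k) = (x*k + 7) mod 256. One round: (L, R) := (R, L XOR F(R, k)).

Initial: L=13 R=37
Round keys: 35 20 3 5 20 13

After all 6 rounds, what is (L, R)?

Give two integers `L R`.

Round 1 (k=35): L=37 R=27
Round 2 (k=20): L=27 R=6
Round 3 (k=3): L=6 R=2
Round 4 (k=5): L=2 R=23
Round 5 (k=20): L=23 R=209
Round 6 (k=13): L=209 R=179

Answer: 209 179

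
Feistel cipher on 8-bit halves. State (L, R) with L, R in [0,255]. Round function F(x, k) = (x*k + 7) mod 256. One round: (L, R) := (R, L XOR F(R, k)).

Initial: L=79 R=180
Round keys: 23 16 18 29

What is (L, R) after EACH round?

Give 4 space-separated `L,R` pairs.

Round 1 (k=23): L=180 R=124
Round 2 (k=16): L=124 R=115
Round 3 (k=18): L=115 R=97
Round 4 (k=29): L=97 R=119

Answer: 180,124 124,115 115,97 97,119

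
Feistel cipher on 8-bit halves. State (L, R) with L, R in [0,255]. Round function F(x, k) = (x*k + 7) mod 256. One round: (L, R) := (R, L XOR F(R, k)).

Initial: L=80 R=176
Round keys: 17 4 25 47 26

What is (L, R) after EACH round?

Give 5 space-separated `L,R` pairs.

Answer: 176,231 231,19 19,5 5,225 225,228

Derivation:
Round 1 (k=17): L=176 R=231
Round 2 (k=4): L=231 R=19
Round 3 (k=25): L=19 R=5
Round 4 (k=47): L=5 R=225
Round 5 (k=26): L=225 R=228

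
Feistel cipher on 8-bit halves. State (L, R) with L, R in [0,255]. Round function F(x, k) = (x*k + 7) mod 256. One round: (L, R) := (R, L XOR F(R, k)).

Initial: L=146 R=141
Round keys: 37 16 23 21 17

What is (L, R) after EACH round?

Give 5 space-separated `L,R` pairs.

Round 1 (k=37): L=141 R=250
Round 2 (k=16): L=250 R=42
Round 3 (k=23): L=42 R=55
Round 4 (k=21): L=55 R=160
Round 5 (k=17): L=160 R=144

Answer: 141,250 250,42 42,55 55,160 160,144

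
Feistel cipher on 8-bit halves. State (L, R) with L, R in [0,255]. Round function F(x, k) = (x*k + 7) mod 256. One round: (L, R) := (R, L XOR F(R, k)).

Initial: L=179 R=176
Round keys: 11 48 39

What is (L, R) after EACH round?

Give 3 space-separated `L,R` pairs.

Round 1 (k=11): L=176 R=36
Round 2 (k=48): L=36 R=119
Round 3 (k=39): L=119 R=12

Answer: 176,36 36,119 119,12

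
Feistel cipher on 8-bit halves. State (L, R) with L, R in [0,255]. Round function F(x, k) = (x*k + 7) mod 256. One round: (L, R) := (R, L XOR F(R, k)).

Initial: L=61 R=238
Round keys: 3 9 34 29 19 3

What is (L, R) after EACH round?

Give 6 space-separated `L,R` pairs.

Round 1 (k=3): L=238 R=236
Round 2 (k=9): L=236 R=189
Round 3 (k=34): L=189 R=205
Round 4 (k=29): L=205 R=253
Round 5 (k=19): L=253 R=3
Round 6 (k=3): L=3 R=237

Answer: 238,236 236,189 189,205 205,253 253,3 3,237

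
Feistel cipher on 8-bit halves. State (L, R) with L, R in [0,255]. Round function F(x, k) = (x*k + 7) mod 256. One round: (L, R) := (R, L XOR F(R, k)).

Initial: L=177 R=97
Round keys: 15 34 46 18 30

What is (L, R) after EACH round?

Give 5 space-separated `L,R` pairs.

Answer: 97,7 7,148 148,152 152,35 35,185

Derivation:
Round 1 (k=15): L=97 R=7
Round 2 (k=34): L=7 R=148
Round 3 (k=46): L=148 R=152
Round 4 (k=18): L=152 R=35
Round 5 (k=30): L=35 R=185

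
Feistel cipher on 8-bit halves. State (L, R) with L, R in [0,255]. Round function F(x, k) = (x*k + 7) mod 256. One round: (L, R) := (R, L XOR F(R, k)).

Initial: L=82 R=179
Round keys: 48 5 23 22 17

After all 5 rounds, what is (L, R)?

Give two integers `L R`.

Answer: 190 28

Derivation:
Round 1 (k=48): L=179 R=197
Round 2 (k=5): L=197 R=83
Round 3 (k=23): L=83 R=185
Round 4 (k=22): L=185 R=190
Round 5 (k=17): L=190 R=28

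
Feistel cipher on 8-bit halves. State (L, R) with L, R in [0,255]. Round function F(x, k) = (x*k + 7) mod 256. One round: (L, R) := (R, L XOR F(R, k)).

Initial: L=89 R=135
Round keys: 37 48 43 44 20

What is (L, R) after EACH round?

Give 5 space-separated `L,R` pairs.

Round 1 (k=37): L=135 R=211
Round 2 (k=48): L=211 R=16
Round 3 (k=43): L=16 R=100
Round 4 (k=44): L=100 R=39
Round 5 (k=20): L=39 R=119

Answer: 135,211 211,16 16,100 100,39 39,119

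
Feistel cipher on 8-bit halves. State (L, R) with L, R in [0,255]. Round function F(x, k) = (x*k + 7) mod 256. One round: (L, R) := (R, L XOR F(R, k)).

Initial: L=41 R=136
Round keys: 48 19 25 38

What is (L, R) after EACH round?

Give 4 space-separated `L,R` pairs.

Answer: 136,174 174,121 121,118 118,242

Derivation:
Round 1 (k=48): L=136 R=174
Round 2 (k=19): L=174 R=121
Round 3 (k=25): L=121 R=118
Round 4 (k=38): L=118 R=242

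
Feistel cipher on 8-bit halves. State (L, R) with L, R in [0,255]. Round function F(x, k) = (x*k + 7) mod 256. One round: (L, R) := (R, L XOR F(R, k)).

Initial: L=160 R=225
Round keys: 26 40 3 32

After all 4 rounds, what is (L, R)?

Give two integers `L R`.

Round 1 (k=26): L=225 R=65
Round 2 (k=40): L=65 R=206
Round 3 (k=3): L=206 R=48
Round 4 (k=32): L=48 R=201

Answer: 48 201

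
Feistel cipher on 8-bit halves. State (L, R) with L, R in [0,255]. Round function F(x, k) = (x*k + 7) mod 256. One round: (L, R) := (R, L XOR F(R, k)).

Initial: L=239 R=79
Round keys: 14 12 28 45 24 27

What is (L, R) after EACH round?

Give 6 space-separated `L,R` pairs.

Answer: 79,182 182,192 192,177 177,228 228,214 214,125

Derivation:
Round 1 (k=14): L=79 R=182
Round 2 (k=12): L=182 R=192
Round 3 (k=28): L=192 R=177
Round 4 (k=45): L=177 R=228
Round 5 (k=24): L=228 R=214
Round 6 (k=27): L=214 R=125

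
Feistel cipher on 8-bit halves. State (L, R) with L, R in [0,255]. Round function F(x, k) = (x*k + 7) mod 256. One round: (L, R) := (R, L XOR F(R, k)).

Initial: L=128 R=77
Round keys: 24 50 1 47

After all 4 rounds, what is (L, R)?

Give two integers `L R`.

Round 1 (k=24): L=77 R=191
Round 2 (k=50): L=191 R=24
Round 3 (k=1): L=24 R=160
Round 4 (k=47): L=160 R=127

Answer: 160 127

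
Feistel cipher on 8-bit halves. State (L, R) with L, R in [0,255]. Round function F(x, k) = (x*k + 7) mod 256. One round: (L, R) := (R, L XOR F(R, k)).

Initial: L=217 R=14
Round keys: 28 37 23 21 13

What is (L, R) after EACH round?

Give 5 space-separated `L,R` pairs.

Answer: 14,86 86,123 123,66 66,10 10,203

Derivation:
Round 1 (k=28): L=14 R=86
Round 2 (k=37): L=86 R=123
Round 3 (k=23): L=123 R=66
Round 4 (k=21): L=66 R=10
Round 5 (k=13): L=10 R=203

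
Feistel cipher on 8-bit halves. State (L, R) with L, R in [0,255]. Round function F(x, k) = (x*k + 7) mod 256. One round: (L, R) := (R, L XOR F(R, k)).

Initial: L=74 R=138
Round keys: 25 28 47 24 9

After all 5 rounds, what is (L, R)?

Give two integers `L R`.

Round 1 (k=25): L=138 R=203
Round 2 (k=28): L=203 R=177
Round 3 (k=47): L=177 R=77
Round 4 (k=24): L=77 R=142
Round 5 (k=9): L=142 R=72

Answer: 142 72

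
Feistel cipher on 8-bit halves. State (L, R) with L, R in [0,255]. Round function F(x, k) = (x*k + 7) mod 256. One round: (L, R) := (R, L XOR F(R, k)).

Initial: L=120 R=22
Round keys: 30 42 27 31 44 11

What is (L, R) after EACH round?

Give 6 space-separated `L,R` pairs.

Answer: 22,227 227,83 83,43 43,111 111,48 48,120

Derivation:
Round 1 (k=30): L=22 R=227
Round 2 (k=42): L=227 R=83
Round 3 (k=27): L=83 R=43
Round 4 (k=31): L=43 R=111
Round 5 (k=44): L=111 R=48
Round 6 (k=11): L=48 R=120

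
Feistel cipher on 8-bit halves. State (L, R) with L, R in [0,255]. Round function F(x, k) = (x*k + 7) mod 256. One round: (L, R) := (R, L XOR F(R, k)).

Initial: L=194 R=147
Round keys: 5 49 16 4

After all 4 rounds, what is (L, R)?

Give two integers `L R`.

Round 1 (k=5): L=147 R=36
Round 2 (k=49): L=36 R=120
Round 3 (k=16): L=120 R=163
Round 4 (k=4): L=163 R=235

Answer: 163 235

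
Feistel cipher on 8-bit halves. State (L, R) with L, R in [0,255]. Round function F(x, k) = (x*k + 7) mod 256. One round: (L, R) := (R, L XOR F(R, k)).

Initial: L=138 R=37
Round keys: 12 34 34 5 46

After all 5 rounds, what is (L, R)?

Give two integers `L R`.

Answer: 73 211

Derivation:
Round 1 (k=12): L=37 R=73
Round 2 (k=34): L=73 R=156
Round 3 (k=34): L=156 R=246
Round 4 (k=5): L=246 R=73
Round 5 (k=46): L=73 R=211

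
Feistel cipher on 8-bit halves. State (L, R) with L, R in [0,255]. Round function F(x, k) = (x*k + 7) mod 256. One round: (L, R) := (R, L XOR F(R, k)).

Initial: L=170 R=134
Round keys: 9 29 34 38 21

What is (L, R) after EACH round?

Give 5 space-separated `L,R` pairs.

Answer: 134,23 23,36 36,216 216,51 51,238

Derivation:
Round 1 (k=9): L=134 R=23
Round 2 (k=29): L=23 R=36
Round 3 (k=34): L=36 R=216
Round 4 (k=38): L=216 R=51
Round 5 (k=21): L=51 R=238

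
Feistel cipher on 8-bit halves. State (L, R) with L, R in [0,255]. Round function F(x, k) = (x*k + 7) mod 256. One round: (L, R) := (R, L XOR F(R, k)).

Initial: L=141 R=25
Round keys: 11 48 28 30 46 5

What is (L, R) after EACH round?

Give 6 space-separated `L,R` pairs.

Answer: 25,151 151,78 78,24 24,153 153,157 157,129

Derivation:
Round 1 (k=11): L=25 R=151
Round 2 (k=48): L=151 R=78
Round 3 (k=28): L=78 R=24
Round 4 (k=30): L=24 R=153
Round 5 (k=46): L=153 R=157
Round 6 (k=5): L=157 R=129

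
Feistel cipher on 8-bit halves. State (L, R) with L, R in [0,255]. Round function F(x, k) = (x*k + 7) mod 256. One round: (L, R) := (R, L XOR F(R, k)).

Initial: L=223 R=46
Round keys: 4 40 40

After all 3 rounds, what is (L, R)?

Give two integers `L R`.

Round 1 (k=4): L=46 R=96
Round 2 (k=40): L=96 R=41
Round 3 (k=40): L=41 R=15

Answer: 41 15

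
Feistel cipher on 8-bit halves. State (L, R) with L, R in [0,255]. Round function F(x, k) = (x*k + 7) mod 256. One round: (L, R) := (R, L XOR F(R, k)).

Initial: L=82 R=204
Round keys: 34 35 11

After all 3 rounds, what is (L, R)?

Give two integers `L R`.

Answer: 66 144

Derivation:
Round 1 (k=34): L=204 R=77
Round 2 (k=35): L=77 R=66
Round 3 (k=11): L=66 R=144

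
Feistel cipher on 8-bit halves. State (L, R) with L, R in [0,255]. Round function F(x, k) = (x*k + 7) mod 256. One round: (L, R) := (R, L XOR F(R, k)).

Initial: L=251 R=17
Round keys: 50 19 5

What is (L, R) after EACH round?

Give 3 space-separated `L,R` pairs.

Answer: 17,162 162,28 28,49

Derivation:
Round 1 (k=50): L=17 R=162
Round 2 (k=19): L=162 R=28
Round 3 (k=5): L=28 R=49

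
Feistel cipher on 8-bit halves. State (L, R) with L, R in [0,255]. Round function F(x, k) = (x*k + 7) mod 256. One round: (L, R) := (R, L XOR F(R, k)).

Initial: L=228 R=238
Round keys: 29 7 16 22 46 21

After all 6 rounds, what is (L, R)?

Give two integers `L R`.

Answer: 143 1

Derivation:
Round 1 (k=29): L=238 R=25
Round 2 (k=7): L=25 R=88
Round 3 (k=16): L=88 R=158
Round 4 (k=22): L=158 R=195
Round 5 (k=46): L=195 R=143
Round 6 (k=21): L=143 R=1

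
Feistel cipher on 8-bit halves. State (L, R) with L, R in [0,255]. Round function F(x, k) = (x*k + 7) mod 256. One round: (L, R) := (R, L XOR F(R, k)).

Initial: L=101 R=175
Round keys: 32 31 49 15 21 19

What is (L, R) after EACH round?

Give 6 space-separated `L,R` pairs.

Round 1 (k=32): L=175 R=130
Round 2 (k=31): L=130 R=106
Round 3 (k=49): L=106 R=211
Round 4 (k=15): L=211 R=14
Round 5 (k=21): L=14 R=254
Round 6 (k=19): L=254 R=239

Answer: 175,130 130,106 106,211 211,14 14,254 254,239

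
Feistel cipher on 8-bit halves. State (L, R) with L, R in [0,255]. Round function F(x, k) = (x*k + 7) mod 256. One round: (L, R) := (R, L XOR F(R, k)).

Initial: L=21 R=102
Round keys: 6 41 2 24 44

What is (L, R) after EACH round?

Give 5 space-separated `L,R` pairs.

Answer: 102,126 126,83 83,211 211,156 156,4

Derivation:
Round 1 (k=6): L=102 R=126
Round 2 (k=41): L=126 R=83
Round 3 (k=2): L=83 R=211
Round 4 (k=24): L=211 R=156
Round 5 (k=44): L=156 R=4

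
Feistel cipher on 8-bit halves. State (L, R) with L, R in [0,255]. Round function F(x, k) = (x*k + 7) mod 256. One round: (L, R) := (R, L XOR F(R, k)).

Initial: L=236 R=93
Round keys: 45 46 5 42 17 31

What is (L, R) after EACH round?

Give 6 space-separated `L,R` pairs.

Round 1 (k=45): L=93 R=140
Round 2 (k=46): L=140 R=114
Round 3 (k=5): L=114 R=205
Round 4 (k=42): L=205 R=219
Round 5 (k=17): L=219 R=95
Round 6 (k=31): L=95 R=83

Answer: 93,140 140,114 114,205 205,219 219,95 95,83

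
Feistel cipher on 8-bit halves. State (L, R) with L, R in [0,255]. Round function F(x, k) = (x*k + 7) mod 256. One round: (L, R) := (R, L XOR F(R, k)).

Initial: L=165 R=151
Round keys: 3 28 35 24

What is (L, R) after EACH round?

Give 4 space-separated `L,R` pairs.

Round 1 (k=3): L=151 R=105
Round 2 (k=28): L=105 R=20
Round 3 (k=35): L=20 R=170
Round 4 (k=24): L=170 R=227

Answer: 151,105 105,20 20,170 170,227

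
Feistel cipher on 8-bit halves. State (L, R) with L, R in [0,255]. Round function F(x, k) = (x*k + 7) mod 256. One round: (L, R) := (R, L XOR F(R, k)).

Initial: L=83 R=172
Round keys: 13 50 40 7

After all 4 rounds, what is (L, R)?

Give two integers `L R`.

Answer: 47 219

Derivation:
Round 1 (k=13): L=172 R=144
Round 2 (k=50): L=144 R=139
Round 3 (k=40): L=139 R=47
Round 4 (k=7): L=47 R=219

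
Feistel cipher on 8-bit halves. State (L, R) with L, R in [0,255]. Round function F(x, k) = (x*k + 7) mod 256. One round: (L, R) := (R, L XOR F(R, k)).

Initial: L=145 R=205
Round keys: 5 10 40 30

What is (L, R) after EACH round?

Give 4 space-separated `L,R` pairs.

Round 1 (k=5): L=205 R=153
Round 2 (k=10): L=153 R=204
Round 3 (k=40): L=204 R=126
Round 4 (k=30): L=126 R=7

Answer: 205,153 153,204 204,126 126,7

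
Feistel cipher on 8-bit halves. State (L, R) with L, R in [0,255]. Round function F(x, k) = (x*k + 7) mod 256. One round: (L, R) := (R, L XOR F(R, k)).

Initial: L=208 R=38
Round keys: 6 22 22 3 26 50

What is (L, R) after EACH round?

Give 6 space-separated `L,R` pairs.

Round 1 (k=6): L=38 R=59
Round 2 (k=22): L=59 R=63
Round 3 (k=22): L=63 R=74
Round 4 (k=3): L=74 R=218
Round 5 (k=26): L=218 R=97
Round 6 (k=50): L=97 R=35

Answer: 38,59 59,63 63,74 74,218 218,97 97,35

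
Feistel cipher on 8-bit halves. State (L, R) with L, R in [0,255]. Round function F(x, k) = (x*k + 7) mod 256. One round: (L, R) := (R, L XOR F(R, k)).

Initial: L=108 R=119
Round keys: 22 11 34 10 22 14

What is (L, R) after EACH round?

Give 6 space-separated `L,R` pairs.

Round 1 (k=22): L=119 R=45
Round 2 (k=11): L=45 R=129
Round 3 (k=34): L=129 R=4
Round 4 (k=10): L=4 R=174
Round 5 (k=22): L=174 R=255
Round 6 (k=14): L=255 R=87

Answer: 119,45 45,129 129,4 4,174 174,255 255,87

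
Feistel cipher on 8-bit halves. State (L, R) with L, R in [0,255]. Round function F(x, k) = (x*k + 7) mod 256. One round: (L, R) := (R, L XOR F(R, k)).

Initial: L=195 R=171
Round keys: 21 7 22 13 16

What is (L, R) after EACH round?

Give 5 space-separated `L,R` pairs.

Answer: 171,205 205,9 9,0 0,14 14,231

Derivation:
Round 1 (k=21): L=171 R=205
Round 2 (k=7): L=205 R=9
Round 3 (k=22): L=9 R=0
Round 4 (k=13): L=0 R=14
Round 5 (k=16): L=14 R=231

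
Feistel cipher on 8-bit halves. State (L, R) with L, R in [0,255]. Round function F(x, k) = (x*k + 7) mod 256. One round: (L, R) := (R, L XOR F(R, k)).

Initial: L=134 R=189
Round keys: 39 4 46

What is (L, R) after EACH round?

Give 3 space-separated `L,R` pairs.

Answer: 189,84 84,234 234,71

Derivation:
Round 1 (k=39): L=189 R=84
Round 2 (k=4): L=84 R=234
Round 3 (k=46): L=234 R=71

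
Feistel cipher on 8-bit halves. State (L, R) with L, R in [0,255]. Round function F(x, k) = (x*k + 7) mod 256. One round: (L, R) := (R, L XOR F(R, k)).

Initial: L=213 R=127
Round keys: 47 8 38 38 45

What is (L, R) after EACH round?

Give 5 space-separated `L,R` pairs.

Answer: 127,141 141,16 16,234 234,211 211,244

Derivation:
Round 1 (k=47): L=127 R=141
Round 2 (k=8): L=141 R=16
Round 3 (k=38): L=16 R=234
Round 4 (k=38): L=234 R=211
Round 5 (k=45): L=211 R=244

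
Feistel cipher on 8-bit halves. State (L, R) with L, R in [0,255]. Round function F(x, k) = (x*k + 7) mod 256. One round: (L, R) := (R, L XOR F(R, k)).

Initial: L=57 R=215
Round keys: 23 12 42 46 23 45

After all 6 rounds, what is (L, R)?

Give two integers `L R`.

Round 1 (k=23): L=215 R=97
Round 2 (k=12): L=97 R=68
Round 3 (k=42): L=68 R=78
Round 4 (k=46): L=78 R=79
Round 5 (k=23): L=79 R=110
Round 6 (k=45): L=110 R=18

Answer: 110 18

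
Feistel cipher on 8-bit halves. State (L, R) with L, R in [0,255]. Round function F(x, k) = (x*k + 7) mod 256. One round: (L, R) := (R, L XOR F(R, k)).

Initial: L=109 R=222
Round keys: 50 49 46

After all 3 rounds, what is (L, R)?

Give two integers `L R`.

Answer: 107 79

Derivation:
Round 1 (k=50): L=222 R=14
Round 2 (k=49): L=14 R=107
Round 3 (k=46): L=107 R=79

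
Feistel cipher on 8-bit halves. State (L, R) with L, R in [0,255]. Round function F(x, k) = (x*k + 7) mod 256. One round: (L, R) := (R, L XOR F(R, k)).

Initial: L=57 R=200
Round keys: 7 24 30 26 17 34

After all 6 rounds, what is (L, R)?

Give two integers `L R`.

Answer: 86 97

Derivation:
Round 1 (k=7): L=200 R=70
Round 2 (k=24): L=70 R=95
Round 3 (k=30): L=95 R=111
Round 4 (k=26): L=111 R=18
Round 5 (k=17): L=18 R=86
Round 6 (k=34): L=86 R=97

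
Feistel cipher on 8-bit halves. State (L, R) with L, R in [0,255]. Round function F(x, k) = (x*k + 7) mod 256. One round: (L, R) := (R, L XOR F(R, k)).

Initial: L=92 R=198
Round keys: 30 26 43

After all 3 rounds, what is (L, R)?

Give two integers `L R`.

Answer: 187 23

Derivation:
Round 1 (k=30): L=198 R=103
Round 2 (k=26): L=103 R=187
Round 3 (k=43): L=187 R=23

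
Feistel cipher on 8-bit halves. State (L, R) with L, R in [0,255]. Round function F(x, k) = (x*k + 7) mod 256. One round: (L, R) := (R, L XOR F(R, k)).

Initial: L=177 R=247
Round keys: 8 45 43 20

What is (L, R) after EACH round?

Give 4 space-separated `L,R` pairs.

Round 1 (k=8): L=247 R=14
Round 2 (k=45): L=14 R=138
Round 3 (k=43): L=138 R=59
Round 4 (k=20): L=59 R=41

Answer: 247,14 14,138 138,59 59,41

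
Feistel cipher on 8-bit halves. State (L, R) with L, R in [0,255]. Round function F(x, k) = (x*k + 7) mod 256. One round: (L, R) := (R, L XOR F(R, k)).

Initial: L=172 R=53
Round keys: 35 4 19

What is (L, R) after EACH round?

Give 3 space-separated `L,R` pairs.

Round 1 (k=35): L=53 R=234
Round 2 (k=4): L=234 R=154
Round 3 (k=19): L=154 R=159

Answer: 53,234 234,154 154,159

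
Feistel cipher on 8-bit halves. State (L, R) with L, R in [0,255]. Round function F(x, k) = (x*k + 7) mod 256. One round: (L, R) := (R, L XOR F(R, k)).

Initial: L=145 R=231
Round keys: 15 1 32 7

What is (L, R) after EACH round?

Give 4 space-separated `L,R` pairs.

Answer: 231,1 1,239 239,230 230,190

Derivation:
Round 1 (k=15): L=231 R=1
Round 2 (k=1): L=1 R=239
Round 3 (k=32): L=239 R=230
Round 4 (k=7): L=230 R=190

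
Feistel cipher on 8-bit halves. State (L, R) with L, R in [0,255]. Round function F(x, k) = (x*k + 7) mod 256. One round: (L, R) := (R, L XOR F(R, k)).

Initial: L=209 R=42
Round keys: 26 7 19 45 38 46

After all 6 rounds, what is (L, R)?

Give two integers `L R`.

Round 1 (k=26): L=42 R=154
Round 2 (k=7): L=154 R=23
Round 3 (k=19): L=23 R=38
Round 4 (k=45): L=38 R=162
Round 5 (k=38): L=162 R=53
Round 6 (k=46): L=53 R=47

Answer: 53 47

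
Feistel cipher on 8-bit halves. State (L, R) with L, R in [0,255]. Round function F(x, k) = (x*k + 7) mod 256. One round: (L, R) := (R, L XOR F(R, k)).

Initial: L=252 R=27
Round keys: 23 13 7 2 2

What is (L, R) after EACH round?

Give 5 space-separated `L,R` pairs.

Answer: 27,136 136,244 244,59 59,137 137,34

Derivation:
Round 1 (k=23): L=27 R=136
Round 2 (k=13): L=136 R=244
Round 3 (k=7): L=244 R=59
Round 4 (k=2): L=59 R=137
Round 5 (k=2): L=137 R=34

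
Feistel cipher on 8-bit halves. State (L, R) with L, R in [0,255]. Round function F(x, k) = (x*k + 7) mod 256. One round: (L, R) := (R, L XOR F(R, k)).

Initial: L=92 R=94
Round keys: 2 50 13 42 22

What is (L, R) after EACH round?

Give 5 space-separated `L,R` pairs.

Round 1 (k=2): L=94 R=159
Round 2 (k=50): L=159 R=75
Round 3 (k=13): L=75 R=73
Round 4 (k=42): L=73 R=74
Round 5 (k=22): L=74 R=42

Answer: 94,159 159,75 75,73 73,74 74,42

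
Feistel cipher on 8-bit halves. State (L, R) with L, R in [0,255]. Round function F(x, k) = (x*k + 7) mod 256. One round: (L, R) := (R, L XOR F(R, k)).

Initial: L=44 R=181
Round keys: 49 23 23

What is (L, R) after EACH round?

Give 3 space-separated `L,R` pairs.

Answer: 181,128 128,50 50,5

Derivation:
Round 1 (k=49): L=181 R=128
Round 2 (k=23): L=128 R=50
Round 3 (k=23): L=50 R=5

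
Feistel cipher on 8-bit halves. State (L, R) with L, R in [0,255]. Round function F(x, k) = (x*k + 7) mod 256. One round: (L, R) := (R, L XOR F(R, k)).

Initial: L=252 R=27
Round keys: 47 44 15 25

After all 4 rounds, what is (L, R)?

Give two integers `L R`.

Round 1 (k=47): L=27 R=0
Round 2 (k=44): L=0 R=28
Round 3 (k=15): L=28 R=171
Round 4 (k=25): L=171 R=166

Answer: 171 166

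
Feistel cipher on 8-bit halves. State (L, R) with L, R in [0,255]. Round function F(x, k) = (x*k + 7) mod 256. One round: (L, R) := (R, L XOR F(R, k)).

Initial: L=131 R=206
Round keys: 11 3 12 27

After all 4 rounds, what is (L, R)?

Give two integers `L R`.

Answer: 201 217

Derivation:
Round 1 (k=11): L=206 R=98
Round 2 (k=3): L=98 R=227
Round 3 (k=12): L=227 R=201
Round 4 (k=27): L=201 R=217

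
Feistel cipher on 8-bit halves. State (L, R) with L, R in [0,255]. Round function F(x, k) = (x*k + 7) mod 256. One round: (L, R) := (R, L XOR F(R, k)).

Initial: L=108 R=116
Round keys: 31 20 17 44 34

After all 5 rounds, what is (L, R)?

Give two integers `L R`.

Answer: 180 110

Derivation:
Round 1 (k=31): L=116 R=127
Round 2 (k=20): L=127 R=135
Round 3 (k=17): L=135 R=129
Round 4 (k=44): L=129 R=180
Round 5 (k=34): L=180 R=110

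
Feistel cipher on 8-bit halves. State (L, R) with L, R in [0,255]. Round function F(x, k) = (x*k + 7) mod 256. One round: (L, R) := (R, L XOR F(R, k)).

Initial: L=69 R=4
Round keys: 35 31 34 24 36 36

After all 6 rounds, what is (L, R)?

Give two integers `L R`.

Round 1 (k=35): L=4 R=214
Round 2 (k=31): L=214 R=245
Round 3 (k=34): L=245 R=71
Round 4 (k=24): L=71 R=90
Round 5 (k=36): L=90 R=232
Round 6 (k=36): L=232 R=253

Answer: 232 253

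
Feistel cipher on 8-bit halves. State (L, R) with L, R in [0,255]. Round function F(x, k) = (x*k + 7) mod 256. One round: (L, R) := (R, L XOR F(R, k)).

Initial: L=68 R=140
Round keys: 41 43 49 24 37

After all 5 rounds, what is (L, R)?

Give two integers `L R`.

Round 1 (k=41): L=140 R=55
Round 2 (k=43): L=55 R=200
Round 3 (k=49): L=200 R=120
Round 4 (k=24): L=120 R=143
Round 5 (k=37): L=143 R=202

Answer: 143 202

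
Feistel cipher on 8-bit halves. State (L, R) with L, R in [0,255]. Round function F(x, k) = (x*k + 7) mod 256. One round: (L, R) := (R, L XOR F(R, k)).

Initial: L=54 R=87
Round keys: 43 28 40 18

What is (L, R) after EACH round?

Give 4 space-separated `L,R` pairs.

Round 1 (k=43): L=87 R=146
Round 2 (k=28): L=146 R=168
Round 3 (k=40): L=168 R=213
Round 4 (k=18): L=213 R=169

Answer: 87,146 146,168 168,213 213,169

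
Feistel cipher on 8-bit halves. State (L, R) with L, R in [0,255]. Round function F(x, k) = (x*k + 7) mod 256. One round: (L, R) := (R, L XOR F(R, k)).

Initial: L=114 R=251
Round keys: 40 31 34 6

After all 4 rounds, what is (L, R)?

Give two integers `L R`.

Round 1 (k=40): L=251 R=77
Round 2 (k=31): L=77 R=161
Round 3 (k=34): L=161 R=36
Round 4 (k=6): L=36 R=126

Answer: 36 126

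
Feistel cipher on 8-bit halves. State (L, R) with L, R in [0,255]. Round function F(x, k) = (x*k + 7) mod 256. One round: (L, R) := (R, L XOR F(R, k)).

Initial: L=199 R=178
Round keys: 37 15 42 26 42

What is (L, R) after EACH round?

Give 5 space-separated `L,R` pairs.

Answer: 178,6 6,211 211,163 163,70 70,32

Derivation:
Round 1 (k=37): L=178 R=6
Round 2 (k=15): L=6 R=211
Round 3 (k=42): L=211 R=163
Round 4 (k=26): L=163 R=70
Round 5 (k=42): L=70 R=32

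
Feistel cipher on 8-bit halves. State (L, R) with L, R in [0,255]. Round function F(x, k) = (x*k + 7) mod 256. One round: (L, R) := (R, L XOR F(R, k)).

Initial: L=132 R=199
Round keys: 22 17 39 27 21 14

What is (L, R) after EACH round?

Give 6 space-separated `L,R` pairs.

Answer: 199,165 165,59 59,161 161,57 57,21 21,20

Derivation:
Round 1 (k=22): L=199 R=165
Round 2 (k=17): L=165 R=59
Round 3 (k=39): L=59 R=161
Round 4 (k=27): L=161 R=57
Round 5 (k=21): L=57 R=21
Round 6 (k=14): L=21 R=20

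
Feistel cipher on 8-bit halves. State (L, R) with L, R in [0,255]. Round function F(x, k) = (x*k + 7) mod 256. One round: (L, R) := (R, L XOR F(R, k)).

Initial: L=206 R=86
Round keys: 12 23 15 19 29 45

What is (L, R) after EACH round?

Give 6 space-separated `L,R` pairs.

Round 1 (k=12): L=86 R=193
Round 2 (k=23): L=193 R=8
Round 3 (k=15): L=8 R=190
Round 4 (k=19): L=190 R=41
Round 5 (k=29): L=41 R=18
Round 6 (k=45): L=18 R=24

Answer: 86,193 193,8 8,190 190,41 41,18 18,24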